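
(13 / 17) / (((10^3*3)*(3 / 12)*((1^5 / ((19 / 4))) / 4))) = 247 / 12750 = 0.02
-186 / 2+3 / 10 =-927 / 10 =-92.70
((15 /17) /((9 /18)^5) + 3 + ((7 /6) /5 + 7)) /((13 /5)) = 19619 /1326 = 14.80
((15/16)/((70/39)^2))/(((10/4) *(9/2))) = 507/19600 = 0.03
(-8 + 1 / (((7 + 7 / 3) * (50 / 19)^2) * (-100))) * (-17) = 952018411 / 7000000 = 136.00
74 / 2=37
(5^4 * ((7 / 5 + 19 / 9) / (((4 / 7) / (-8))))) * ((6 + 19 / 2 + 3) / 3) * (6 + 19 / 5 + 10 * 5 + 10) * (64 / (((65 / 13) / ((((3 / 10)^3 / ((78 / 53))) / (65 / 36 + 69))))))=-36332843232 / 828425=-43857.73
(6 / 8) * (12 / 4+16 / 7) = 111 / 28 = 3.96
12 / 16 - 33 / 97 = 159 / 388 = 0.41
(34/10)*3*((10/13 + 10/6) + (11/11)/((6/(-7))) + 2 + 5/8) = 4131/104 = 39.72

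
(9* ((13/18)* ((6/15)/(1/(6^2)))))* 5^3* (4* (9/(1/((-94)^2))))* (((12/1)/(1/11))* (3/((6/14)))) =3438872236800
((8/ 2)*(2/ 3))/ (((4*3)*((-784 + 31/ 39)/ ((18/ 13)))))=-12/ 30545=-0.00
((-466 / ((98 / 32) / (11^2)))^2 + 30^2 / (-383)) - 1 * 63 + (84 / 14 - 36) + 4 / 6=935195582480233 / 2758749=338992631.25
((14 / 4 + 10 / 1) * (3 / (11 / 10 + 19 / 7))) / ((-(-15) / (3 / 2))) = 189 / 178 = 1.06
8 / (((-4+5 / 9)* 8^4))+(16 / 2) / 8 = 15863 / 15872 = 1.00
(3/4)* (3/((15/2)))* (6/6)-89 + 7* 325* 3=67363/10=6736.30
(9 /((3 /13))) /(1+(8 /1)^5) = 13 /10923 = 0.00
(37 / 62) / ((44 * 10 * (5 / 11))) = 37 / 12400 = 0.00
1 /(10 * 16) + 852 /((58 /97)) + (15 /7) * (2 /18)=138865729 /97440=1425.14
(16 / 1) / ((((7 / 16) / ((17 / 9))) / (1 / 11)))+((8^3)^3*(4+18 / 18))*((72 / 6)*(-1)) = -5580773125888 / 693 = -8053063673.72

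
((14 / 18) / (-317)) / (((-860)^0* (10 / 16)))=-56 / 14265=-0.00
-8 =-8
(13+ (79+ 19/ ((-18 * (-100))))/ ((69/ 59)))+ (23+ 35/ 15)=13151921/ 124200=105.89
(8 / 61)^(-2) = 3721 / 64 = 58.14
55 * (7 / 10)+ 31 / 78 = 1517 / 39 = 38.90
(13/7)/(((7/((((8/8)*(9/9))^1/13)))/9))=9/49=0.18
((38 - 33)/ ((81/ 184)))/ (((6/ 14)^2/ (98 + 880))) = 14696080/ 243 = 60477.70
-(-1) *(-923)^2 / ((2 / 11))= 9371219 / 2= 4685609.50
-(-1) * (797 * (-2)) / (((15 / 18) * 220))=-2391 / 275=-8.69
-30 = -30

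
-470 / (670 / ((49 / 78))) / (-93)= 2303 / 486018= 0.00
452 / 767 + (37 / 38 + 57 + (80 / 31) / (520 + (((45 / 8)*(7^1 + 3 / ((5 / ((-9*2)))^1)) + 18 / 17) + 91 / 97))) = 69896058734779 / 1193414185366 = 58.57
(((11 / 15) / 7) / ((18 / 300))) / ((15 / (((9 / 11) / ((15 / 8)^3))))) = 1024 / 70875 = 0.01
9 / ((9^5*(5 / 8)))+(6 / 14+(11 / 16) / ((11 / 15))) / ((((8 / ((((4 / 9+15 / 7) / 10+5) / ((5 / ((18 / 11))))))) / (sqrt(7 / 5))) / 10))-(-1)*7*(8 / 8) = 506889*sqrt(35) / 862400+229643 / 32805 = 10.48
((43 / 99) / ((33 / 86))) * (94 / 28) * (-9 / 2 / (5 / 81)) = -2346381 / 8470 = -277.02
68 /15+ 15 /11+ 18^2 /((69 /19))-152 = -215881 /3795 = -56.89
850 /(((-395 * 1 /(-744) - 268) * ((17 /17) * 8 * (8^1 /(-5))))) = 197625 /795988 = 0.25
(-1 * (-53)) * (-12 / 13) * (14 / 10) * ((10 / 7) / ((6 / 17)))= -3604 / 13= -277.23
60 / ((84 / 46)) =230 / 7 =32.86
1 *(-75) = -75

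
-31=-31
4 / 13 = 0.31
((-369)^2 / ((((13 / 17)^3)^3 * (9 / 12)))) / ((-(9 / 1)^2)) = -797384881565828 / 31813498119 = -25064.36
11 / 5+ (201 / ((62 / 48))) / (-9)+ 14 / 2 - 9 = -2649 / 155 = -17.09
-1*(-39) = 39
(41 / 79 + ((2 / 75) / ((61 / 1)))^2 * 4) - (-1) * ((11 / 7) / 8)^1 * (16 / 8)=42217106017 / 46298542500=0.91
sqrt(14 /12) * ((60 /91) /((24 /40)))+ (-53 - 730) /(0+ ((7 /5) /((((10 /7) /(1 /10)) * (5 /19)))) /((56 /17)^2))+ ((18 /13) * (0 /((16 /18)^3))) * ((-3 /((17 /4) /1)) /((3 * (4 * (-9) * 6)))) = -125280000 /5491+ 50 * sqrt(42) /273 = -22814.33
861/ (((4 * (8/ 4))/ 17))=14637/ 8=1829.62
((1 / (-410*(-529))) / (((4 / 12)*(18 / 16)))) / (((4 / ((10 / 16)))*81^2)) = 1 / 3415236696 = 0.00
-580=-580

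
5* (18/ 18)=5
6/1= 6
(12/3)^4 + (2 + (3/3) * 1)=259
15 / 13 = 1.15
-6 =-6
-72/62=-36/31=-1.16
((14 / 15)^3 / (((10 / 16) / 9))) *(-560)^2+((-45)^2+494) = 275554813 / 75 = 3674064.17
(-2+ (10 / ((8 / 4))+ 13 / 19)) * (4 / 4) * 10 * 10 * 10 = 3684.21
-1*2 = -2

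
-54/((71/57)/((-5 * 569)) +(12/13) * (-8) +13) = -56919915/5918561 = -9.62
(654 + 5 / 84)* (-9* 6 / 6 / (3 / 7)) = -54941 / 4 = -13735.25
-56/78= -28/39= -0.72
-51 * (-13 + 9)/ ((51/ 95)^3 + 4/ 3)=524713500/ 3827453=137.09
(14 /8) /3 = 7 /12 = 0.58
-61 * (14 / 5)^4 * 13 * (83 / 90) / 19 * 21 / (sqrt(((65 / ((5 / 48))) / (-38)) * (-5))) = -170187682 * sqrt(7410) / 2671875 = -5483.04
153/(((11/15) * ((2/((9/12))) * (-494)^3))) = -6885/10608732992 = -0.00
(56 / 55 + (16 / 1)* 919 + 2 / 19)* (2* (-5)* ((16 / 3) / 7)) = -491739328 / 4389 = -112039.04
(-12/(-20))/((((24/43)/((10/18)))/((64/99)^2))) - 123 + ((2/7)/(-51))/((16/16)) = -1288554035/10496871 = -122.76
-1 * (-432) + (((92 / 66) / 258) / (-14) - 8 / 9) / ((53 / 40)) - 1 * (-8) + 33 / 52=36132458851 / 82126044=439.96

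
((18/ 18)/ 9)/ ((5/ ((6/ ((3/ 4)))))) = 8/ 45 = 0.18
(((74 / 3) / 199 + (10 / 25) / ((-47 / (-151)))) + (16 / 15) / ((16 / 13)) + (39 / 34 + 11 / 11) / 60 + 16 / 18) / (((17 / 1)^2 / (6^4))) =14.35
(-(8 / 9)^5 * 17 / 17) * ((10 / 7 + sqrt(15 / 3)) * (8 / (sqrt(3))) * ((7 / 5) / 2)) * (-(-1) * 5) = -917504 * sqrt(15) / 177147 - 1310720 * sqrt(3) / 177147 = -32.88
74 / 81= 0.91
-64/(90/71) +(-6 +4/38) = -48208/855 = -56.38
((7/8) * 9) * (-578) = -18207/4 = -4551.75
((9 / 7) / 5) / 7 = 9 / 245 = 0.04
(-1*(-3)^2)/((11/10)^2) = -900/121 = -7.44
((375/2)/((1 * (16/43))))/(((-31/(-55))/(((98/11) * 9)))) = 35555625/496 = 71684.73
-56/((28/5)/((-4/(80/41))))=41/2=20.50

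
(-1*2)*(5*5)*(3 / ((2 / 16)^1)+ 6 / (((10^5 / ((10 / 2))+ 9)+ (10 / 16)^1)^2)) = -10249858378000 / 8541548643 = -1200.00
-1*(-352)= 352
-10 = -10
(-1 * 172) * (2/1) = -344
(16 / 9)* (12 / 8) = 8 / 3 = 2.67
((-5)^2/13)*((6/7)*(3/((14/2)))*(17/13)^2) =130050/107653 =1.21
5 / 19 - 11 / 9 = -164 / 171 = -0.96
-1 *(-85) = 85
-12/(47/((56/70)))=-48/235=-0.20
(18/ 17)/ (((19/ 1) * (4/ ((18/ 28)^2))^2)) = 59049/ 99266944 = 0.00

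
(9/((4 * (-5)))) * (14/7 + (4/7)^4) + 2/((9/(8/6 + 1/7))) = -401887/648270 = -0.62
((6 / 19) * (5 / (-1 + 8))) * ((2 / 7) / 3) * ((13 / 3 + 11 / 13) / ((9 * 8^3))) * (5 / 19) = 2525 / 397365696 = 0.00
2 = 2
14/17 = 0.82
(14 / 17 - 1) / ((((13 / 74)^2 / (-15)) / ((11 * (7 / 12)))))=1581195 / 2873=550.36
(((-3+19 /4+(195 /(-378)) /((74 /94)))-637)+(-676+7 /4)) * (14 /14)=-3053972 /2331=-1310.16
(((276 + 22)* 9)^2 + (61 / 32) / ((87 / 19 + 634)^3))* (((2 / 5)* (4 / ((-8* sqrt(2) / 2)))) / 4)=-82224665199932013203* sqrt(2) / 228620180049536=-508630.68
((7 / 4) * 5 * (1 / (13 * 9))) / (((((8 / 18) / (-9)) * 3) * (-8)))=105 / 1664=0.06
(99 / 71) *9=891 / 71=12.55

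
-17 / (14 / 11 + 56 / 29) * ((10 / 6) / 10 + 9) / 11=-27115 / 6132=-4.42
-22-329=-351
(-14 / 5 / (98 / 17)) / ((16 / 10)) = -17 / 56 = -0.30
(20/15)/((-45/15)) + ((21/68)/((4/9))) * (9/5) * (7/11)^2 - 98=-145050019/1481040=-97.94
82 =82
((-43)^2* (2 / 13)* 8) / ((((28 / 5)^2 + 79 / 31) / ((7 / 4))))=40123300 / 341627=117.45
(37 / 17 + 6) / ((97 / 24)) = 2.02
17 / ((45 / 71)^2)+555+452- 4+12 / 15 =2118392 / 2025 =1046.12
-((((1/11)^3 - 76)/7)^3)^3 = 1108884185529363076889560105433103075138671875/529035553376070930559763916657408197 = 2096048514.04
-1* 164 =-164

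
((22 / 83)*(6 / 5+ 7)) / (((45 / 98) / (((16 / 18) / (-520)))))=-88396 / 10924875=-0.01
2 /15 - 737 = -11053 /15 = -736.87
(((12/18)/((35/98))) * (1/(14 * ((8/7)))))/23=7/1380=0.01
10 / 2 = 5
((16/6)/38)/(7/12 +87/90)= 80/1767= 0.05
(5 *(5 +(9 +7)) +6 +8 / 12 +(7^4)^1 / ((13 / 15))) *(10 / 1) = 1124000 / 39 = 28820.51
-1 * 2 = -2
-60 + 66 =6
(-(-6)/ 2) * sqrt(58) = 3 * sqrt(58) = 22.85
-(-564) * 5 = 2820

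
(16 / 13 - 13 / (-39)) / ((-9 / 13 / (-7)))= 427 / 27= 15.81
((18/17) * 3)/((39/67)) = 1206/221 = 5.46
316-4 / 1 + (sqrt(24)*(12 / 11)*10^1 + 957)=240*sqrt(6) / 11 + 1269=1322.44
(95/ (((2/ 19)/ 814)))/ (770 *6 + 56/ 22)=8080985/ 50848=158.92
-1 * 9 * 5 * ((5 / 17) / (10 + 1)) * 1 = -225 / 187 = -1.20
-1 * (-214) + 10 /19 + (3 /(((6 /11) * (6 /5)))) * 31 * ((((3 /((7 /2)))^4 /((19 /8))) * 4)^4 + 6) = 10083079663100123210753 /8661897489521943842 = 1164.07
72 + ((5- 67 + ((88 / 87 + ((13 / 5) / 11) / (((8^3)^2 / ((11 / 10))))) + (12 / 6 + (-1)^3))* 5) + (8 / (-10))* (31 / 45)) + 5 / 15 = 67871195717 / 3420979200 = 19.84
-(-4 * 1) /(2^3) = 0.50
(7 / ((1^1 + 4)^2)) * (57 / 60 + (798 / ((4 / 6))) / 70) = 2527 / 500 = 5.05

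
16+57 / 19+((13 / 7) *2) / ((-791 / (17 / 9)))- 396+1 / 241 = -4527733570 / 12009753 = -377.00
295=295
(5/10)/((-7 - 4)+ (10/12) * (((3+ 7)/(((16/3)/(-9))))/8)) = -64/1633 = -0.04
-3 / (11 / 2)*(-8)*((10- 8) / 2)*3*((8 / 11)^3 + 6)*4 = 4894848 / 14641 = 334.32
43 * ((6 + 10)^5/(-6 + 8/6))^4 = 263168039357359588468850688/2401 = 109607679865622485826260.20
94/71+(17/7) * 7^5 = 2898101/71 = 40818.32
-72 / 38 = -36 / 19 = -1.89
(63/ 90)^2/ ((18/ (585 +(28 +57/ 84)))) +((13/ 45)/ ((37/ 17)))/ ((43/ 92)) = 64873397/ 3818400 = 16.99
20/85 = 0.24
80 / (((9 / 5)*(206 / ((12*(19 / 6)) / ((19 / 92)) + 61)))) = 49000 / 927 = 52.86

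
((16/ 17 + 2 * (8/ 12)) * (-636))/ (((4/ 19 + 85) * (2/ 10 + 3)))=-146015/ 27523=-5.31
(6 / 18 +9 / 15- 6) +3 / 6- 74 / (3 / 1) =-877 / 30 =-29.23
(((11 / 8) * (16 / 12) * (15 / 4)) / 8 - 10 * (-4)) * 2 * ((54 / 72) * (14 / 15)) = 57.20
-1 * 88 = -88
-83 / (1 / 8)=-664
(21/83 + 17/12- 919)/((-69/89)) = 81315829/68724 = 1183.22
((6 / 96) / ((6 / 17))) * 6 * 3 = 51 / 16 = 3.19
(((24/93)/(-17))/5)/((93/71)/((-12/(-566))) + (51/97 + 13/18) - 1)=-247932/5065505555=-0.00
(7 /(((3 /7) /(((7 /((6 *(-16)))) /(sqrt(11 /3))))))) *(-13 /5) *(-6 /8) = -4459 *sqrt(33) /21120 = -1.21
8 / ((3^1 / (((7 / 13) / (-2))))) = -28 / 39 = -0.72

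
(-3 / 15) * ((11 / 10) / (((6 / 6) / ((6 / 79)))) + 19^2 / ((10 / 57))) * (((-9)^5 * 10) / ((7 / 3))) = 287978843403 / 2765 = 104151480.44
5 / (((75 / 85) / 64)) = 1088 / 3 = 362.67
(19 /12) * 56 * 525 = 46550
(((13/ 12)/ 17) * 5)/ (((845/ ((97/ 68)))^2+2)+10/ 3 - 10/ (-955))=116812735/ 128647512046744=0.00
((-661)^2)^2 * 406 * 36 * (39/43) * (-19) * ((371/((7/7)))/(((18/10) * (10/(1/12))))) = -3551180430290716951/43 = -82585591402109696.53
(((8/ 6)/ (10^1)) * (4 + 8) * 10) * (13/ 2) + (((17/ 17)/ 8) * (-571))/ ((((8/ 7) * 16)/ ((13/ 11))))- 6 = 1051911/ 11264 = 93.39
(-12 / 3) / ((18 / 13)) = -26 / 9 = -2.89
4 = 4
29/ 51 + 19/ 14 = 1375/ 714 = 1.93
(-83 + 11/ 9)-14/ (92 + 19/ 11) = -760202/ 9279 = -81.93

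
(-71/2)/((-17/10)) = 355/17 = 20.88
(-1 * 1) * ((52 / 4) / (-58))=0.22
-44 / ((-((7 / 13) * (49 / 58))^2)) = 25014704 / 117649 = 212.62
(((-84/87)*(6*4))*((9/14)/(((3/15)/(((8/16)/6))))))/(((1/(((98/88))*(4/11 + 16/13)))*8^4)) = -125685/46711808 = -0.00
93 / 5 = 18.60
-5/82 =-0.06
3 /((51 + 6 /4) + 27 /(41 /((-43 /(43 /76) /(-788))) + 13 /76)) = 64642 /1132603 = 0.06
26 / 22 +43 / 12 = 629 / 132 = 4.77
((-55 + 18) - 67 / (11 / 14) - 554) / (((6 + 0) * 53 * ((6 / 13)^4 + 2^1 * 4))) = -212465279 / 803784432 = -0.26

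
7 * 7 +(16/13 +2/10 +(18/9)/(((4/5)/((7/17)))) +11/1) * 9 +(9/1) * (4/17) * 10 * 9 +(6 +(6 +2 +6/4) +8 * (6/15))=83854/221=379.43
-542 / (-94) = 271 / 47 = 5.77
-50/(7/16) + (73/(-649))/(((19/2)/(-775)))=-9072750/86317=-105.11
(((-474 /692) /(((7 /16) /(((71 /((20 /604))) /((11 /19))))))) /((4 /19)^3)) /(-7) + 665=333610001717 /3729880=89442.56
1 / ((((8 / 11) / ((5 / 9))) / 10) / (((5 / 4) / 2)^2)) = 6875 / 2304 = 2.98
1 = 1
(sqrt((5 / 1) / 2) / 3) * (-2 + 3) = sqrt(10) / 6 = 0.53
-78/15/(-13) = 2/5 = 0.40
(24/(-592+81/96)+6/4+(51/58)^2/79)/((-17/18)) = -66474556983/42732103142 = -1.56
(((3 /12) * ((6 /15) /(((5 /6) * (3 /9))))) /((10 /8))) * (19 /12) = 57 /125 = 0.46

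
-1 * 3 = -3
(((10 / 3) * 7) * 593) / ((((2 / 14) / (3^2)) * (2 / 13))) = 5666115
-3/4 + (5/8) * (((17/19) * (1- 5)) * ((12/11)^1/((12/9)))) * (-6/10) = 291/836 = 0.35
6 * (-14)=-84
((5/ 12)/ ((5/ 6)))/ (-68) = -1/ 136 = -0.01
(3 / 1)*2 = 6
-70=-70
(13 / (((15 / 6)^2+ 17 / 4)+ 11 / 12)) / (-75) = -52 / 3425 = -0.02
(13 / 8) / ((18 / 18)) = 13 / 8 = 1.62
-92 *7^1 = -644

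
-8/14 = -0.57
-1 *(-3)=3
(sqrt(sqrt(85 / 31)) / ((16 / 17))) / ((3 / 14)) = 119*31^(3 / 4)*85^(1 / 4) / 744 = 6.38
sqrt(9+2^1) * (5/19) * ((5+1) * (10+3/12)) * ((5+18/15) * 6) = 1996.78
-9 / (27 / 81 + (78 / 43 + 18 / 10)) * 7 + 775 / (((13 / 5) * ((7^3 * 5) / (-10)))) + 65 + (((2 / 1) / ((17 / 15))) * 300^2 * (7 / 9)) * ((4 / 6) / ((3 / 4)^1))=63602025244195 / 578983314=109851.22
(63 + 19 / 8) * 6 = 1569 / 4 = 392.25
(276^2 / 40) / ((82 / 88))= 418968 / 205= 2043.75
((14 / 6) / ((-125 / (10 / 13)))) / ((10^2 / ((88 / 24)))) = -77 / 146250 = -0.00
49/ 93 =0.53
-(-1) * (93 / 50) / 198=31 / 3300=0.01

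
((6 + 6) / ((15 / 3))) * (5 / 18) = 2 / 3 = 0.67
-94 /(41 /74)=-6956 /41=-169.66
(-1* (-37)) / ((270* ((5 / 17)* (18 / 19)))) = 11951 / 24300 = 0.49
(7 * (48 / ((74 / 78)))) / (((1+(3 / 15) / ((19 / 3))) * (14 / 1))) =44460 / 1813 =24.52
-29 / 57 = -0.51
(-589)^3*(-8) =1634691752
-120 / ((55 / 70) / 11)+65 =-1615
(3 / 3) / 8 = 1 / 8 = 0.12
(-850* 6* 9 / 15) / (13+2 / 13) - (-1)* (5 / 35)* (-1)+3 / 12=-232.52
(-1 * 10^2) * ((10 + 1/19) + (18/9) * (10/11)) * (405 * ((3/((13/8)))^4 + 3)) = -41946489049500/5969249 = -7027096.55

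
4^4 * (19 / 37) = 4864 / 37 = 131.46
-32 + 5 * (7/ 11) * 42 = 1118/ 11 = 101.64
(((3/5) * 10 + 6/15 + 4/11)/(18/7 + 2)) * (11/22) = 651/880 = 0.74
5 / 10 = 1 / 2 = 0.50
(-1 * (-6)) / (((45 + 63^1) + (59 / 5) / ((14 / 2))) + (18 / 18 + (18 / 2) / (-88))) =18480 / 340597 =0.05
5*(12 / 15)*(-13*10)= -520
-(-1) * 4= 4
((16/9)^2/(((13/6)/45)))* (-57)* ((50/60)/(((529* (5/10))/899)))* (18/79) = -1311820800/543283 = -2414.62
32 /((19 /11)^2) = 10.73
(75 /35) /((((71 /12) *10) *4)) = 9 /994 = 0.01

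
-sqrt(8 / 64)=-sqrt(2) / 4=-0.35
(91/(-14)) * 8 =-52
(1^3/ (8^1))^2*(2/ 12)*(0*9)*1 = 0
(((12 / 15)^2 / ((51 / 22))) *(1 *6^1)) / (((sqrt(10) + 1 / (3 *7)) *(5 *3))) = -4928 / 9369125 + 103488 *sqrt(10) / 9369125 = 0.03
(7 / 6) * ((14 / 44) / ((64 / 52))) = 0.30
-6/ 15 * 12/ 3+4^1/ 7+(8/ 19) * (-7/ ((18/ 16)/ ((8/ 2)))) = -68876/ 5985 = -11.51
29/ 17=1.71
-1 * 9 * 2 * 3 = -54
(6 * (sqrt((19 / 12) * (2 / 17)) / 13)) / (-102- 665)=-sqrt(1938) / 169507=-0.00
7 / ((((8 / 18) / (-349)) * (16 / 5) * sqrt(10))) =-21987 * sqrt(10) / 128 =-543.20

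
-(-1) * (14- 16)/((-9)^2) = -2/81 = -0.02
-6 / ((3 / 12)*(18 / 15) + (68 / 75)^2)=-67500 / 12623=-5.35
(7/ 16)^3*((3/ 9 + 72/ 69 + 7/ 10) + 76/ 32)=4214441/ 11304960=0.37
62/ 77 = 0.81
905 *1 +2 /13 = 11767 /13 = 905.15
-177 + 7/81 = -14330/81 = -176.91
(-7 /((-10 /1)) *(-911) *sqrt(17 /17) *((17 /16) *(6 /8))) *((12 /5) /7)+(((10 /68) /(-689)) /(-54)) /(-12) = -132240039649 /759002400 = -174.23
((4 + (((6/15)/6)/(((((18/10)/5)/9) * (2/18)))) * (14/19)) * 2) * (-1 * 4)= -2288/19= -120.42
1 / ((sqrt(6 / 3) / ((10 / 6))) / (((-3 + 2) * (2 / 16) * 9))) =-15 * sqrt(2) / 16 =-1.33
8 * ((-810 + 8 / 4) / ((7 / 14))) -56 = -12984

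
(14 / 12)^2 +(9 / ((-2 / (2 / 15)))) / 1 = 137 / 180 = 0.76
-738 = -738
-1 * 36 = -36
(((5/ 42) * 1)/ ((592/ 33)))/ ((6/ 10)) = 275/ 24864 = 0.01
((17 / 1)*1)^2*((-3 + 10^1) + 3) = 2890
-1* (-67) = 67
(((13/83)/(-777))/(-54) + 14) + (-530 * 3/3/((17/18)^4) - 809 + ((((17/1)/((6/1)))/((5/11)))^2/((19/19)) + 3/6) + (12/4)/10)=-20672985944203513/14543152589700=-1421.49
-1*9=-9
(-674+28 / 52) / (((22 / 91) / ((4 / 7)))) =-17510 / 11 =-1591.82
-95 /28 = -3.39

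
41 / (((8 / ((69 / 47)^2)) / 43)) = 8393643 / 17672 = 474.97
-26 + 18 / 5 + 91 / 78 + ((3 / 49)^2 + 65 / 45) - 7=-5788001 / 216090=-26.79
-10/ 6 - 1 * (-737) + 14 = 2248/ 3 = 749.33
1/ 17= 0.06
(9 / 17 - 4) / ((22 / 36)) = -1062 / 187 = -5.68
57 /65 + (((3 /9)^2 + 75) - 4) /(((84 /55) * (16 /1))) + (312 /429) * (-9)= -372767 /135135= -2.76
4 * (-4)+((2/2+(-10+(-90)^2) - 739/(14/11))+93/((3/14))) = 110997/14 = 7928.36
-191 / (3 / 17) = -3247 / 3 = -1082.33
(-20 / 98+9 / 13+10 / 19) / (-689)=-12279 / 8338967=-0.00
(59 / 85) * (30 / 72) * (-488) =-7198 / 51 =-141.14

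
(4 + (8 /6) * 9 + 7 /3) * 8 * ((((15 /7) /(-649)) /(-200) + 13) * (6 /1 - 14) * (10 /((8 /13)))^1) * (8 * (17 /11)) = -41766577840 /13629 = -3064537.23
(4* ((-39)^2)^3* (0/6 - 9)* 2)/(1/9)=-2280145957128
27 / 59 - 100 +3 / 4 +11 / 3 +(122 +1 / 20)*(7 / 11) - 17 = -335444 / 9735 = -34.46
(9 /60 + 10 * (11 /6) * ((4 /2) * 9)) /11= 6603 /220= 30.01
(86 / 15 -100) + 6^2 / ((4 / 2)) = -1144 / 15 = -76.27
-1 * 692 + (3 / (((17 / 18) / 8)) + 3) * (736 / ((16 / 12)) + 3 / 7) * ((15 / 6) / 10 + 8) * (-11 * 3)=-290617303 / 68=-4273783.87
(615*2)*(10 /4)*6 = 18450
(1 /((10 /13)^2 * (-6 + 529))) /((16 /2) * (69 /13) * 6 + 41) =2197 /201093500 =0.00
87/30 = 29/10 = 2.90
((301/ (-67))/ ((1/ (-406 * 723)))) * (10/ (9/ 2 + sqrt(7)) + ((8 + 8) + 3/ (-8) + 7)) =487410015477/ 14204 - 3534197520 * sqrt(7)/ 3551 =31681750.53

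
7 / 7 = 1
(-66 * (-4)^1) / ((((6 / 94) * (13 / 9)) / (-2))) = -5726.77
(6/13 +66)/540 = 8/65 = 0.12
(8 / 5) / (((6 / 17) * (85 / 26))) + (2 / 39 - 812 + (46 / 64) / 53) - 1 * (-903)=152877817 / 1653600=92.45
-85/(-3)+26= 163/3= 54.33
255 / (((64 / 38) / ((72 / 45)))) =969 / 4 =242.25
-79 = -79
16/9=1.78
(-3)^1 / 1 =-3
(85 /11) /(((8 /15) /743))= 947325 /88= 10765.06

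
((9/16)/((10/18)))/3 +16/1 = 1307/80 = 16.34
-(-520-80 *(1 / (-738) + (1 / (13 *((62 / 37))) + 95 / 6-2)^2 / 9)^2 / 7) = 11719237899601595219660 / 2036366649451144647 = 5754.97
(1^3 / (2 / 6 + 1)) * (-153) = -459 / 4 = -114.75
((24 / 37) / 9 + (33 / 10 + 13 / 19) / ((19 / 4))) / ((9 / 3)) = 0.30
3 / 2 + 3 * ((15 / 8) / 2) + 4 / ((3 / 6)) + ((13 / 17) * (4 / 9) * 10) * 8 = 96701 / 2448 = 39.50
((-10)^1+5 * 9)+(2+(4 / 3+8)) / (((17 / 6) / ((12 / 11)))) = 433 / 11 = 39.36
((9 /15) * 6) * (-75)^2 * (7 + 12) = 384750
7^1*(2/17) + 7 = 133/17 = 7.82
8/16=1/2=0.50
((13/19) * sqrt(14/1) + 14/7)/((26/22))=3.86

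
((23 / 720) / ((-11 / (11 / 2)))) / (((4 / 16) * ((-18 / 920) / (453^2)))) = 12061729 / 18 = 670096.06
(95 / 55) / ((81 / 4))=76 / 891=0.09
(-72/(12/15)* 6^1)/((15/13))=-468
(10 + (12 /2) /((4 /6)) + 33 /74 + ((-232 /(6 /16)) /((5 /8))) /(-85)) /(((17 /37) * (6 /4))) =2933477 /65025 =45.11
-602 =-602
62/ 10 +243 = 1246/ 5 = 249.20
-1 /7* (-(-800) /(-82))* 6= 2400 /287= 8.36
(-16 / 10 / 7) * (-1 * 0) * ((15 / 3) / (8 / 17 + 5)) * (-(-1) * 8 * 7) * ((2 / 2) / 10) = 0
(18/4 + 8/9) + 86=1645/18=91.39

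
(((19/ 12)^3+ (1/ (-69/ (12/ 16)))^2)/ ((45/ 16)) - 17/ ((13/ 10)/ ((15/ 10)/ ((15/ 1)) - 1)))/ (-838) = -440524567/ 28007820360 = -0.02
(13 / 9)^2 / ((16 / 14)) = 1.83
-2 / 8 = -1 / 4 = -0.25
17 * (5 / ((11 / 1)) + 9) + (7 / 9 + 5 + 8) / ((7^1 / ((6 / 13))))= 485392 / 3003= 161.64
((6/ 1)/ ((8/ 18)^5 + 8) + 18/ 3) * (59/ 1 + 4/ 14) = 662918925/ 1656956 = 400.08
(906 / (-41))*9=-8154 / 41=-198.88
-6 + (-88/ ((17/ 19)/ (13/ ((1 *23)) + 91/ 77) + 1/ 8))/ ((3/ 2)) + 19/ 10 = -3632617/ 37770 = -96.18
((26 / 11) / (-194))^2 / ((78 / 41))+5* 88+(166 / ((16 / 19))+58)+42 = 20141011031 / 27323736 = 737.13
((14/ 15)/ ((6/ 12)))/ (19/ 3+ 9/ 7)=49/ 200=0.24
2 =2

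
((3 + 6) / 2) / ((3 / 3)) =9 / 2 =4.50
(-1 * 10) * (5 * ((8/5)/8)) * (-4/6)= 20/3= 6.67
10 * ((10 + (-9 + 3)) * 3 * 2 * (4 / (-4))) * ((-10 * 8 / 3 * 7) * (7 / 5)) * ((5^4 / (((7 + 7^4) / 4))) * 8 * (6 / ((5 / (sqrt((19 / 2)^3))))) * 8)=1021440000 * sqrt(38) / 43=146432070.68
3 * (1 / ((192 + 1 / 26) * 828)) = 13 / 689034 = 0.00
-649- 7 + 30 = -626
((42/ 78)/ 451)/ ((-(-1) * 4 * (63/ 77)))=7/ 19188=0.00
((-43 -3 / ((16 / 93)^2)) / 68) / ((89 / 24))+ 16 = 2987759 / 193664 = 15.43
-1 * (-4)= 4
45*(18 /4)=405 /2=202.50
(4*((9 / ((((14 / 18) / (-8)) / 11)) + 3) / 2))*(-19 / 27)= 90022 / 63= 1428.92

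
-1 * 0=0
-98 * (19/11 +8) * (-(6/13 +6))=880824/143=6159.61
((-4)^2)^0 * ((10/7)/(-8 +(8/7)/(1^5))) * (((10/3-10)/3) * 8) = 3.70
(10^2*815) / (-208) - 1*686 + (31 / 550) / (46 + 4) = -192661361 / 178750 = -1077.83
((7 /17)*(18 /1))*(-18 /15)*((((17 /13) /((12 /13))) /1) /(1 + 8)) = -7 /5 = -1.40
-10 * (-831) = 8310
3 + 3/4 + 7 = 43/4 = 10.75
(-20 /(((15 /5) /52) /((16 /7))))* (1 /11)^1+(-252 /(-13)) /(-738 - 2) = -40033753 /555555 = -72.06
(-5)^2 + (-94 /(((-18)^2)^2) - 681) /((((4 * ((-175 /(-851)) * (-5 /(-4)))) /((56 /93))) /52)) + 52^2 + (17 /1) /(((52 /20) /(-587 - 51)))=-175945622849 /7932249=-22181.05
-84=-84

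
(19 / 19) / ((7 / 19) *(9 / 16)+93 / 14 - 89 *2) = -2128 / 364207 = -0.01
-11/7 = -1.57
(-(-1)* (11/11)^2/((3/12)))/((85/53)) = 212/85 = 2.49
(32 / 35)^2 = 0.84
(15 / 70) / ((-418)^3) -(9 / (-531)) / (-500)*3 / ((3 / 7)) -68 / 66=-23313374987827 / 22622477262000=-1.03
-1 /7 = -0.14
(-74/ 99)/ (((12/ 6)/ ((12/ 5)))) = -148/ 165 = -0.90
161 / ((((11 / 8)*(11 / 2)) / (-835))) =-2150960 / 121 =-17776.53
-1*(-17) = 17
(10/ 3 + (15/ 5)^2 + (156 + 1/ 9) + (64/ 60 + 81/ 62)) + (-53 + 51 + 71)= 669091/ 2790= 239.82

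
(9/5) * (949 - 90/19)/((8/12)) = 484407/190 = 2549.51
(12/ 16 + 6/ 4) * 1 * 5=45/ 4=11.25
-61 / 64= -0.95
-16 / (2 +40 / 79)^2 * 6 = -49928 / 3267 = -15.28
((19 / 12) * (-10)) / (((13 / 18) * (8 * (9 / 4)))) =-95 / 78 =-1.22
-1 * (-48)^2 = -2304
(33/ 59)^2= 1089/ 3481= 0.31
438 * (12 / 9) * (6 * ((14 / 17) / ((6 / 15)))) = 122640 / 17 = 7214.12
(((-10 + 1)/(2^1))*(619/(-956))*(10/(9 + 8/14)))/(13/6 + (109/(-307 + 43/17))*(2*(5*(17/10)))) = -756931770/974535167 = -0.78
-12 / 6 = -2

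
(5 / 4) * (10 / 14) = 25 / 28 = 0.89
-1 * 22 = -22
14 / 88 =0.16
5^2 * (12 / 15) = 20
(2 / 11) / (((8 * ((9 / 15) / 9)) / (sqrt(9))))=45 / 44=1.02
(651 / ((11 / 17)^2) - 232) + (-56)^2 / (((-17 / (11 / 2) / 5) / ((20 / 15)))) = -33576743 / 6171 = -5441.05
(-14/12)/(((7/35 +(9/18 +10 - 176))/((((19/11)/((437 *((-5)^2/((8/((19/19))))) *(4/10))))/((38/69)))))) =14/345477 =0.00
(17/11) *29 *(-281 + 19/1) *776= -100232816/11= -9112074.18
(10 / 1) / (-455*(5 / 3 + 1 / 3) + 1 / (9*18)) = -1620 / 147419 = -0.01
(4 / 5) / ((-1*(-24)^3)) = 1 / 17280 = 0.00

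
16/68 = 4/17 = 0.24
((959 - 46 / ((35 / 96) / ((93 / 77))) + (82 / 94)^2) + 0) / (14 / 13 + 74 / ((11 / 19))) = 433919421 / 69274240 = 6.26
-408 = -408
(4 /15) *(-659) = -175.73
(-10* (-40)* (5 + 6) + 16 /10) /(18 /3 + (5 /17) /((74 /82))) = 13843032 /19895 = 695.80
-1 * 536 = -536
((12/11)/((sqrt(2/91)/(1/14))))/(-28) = -3*sqrt(182)/2156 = -0.02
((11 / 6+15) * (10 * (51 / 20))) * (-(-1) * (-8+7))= -1717 / 4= -429.25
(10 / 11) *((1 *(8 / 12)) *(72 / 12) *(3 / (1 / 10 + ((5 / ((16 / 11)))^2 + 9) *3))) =153600 / 880693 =0.17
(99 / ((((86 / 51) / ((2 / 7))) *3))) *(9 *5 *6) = 454410 / 301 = 1509.67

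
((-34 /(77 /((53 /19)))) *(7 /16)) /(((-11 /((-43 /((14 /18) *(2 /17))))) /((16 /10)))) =-5927679 /160930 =-36.83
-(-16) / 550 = 8 / 275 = 0.03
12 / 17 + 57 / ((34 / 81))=273 / 2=136.50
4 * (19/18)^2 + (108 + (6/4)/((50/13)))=914059/8100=112.85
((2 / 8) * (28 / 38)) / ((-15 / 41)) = -287 / 570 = -0.50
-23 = -23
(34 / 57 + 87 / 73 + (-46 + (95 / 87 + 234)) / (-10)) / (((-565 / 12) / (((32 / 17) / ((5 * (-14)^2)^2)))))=82638588 / 115950867239375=0.00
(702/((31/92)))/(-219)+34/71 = -1451546/160673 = -9.03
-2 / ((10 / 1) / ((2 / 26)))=-1 / 65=-0.02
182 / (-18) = -91 / 9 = -10.11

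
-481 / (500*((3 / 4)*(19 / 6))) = -962 / 2375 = -0.41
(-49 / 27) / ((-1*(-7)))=-7 / 27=-0.26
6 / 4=3 / 2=1.50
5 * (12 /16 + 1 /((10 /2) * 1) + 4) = 99 /4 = 24.75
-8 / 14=-4 / 7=-0.57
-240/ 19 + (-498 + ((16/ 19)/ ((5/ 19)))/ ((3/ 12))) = -47294/ 95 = -497.83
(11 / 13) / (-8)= -11 / 104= -0.11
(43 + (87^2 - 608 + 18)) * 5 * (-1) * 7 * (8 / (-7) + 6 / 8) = 193105 / 2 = 96552.50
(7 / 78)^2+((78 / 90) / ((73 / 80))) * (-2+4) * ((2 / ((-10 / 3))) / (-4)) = 0.29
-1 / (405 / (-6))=2 / 135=0.01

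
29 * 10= 290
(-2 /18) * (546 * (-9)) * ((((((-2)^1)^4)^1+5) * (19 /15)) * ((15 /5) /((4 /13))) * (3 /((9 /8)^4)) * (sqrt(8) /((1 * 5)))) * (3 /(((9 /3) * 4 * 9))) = 161115136 * sqrt(2) /54675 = 4167.37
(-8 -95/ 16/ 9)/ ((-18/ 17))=21199/ 2592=8.18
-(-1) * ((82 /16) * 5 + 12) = 37.62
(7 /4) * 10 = 35 /2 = 17.50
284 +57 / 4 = 1193 / 4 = 298.25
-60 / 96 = -5 / 8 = -0.62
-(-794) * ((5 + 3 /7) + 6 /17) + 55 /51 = 1639201 /357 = 4591.60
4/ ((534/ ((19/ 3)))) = 38/ 801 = 0.05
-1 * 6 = -6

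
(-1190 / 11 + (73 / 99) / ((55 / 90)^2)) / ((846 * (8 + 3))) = -0.01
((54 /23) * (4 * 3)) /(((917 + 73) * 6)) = 6 /1265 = 0.00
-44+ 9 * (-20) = -224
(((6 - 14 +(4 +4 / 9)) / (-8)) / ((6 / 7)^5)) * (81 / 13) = 16807 / 2808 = 5.99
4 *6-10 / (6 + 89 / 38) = 7228 / 317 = 22.80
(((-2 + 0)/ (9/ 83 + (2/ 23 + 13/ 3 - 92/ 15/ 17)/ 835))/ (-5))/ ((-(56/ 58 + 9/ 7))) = -1.57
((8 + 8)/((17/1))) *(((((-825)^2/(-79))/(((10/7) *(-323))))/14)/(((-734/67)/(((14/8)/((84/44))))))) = -33441375/318401126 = -0.11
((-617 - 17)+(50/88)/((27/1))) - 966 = -1900775/1188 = -1599.98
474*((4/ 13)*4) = 7584/ 13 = 583.38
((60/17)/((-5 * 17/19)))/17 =-228/4913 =-0.05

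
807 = 807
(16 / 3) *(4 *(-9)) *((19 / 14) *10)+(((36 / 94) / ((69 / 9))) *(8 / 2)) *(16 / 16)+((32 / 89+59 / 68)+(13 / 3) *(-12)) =-121645961315 / 45795484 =-2656.29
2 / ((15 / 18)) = 12 / 5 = 2.40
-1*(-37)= 37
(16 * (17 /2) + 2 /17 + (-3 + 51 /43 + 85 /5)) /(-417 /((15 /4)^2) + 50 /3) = -8295225 /711994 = -11.65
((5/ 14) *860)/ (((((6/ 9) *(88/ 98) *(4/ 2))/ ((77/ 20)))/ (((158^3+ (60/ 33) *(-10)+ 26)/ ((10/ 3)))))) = 411378751917/ 352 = 1168689636.13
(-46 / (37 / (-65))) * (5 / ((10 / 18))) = 26910 / 37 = 727.30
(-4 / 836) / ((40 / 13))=-13 / 8360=-0.00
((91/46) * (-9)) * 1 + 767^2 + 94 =27064799/46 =588365.20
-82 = -82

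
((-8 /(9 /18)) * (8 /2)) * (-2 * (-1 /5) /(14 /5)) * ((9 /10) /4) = -72 /35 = -2.06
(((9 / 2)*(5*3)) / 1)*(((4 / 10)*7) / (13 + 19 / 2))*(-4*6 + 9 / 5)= -4662 / 25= -186.48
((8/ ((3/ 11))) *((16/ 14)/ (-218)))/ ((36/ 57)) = -1672/ 6867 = -0.24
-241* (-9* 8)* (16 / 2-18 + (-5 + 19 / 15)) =-1191504 / 5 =-238300.80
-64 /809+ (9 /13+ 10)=111619 /10517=10.61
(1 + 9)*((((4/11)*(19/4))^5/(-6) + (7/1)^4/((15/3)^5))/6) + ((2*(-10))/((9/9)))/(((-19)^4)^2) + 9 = 184929009141784036321/30771222877306023750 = 6.01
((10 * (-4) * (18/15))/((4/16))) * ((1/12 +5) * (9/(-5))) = 1756.80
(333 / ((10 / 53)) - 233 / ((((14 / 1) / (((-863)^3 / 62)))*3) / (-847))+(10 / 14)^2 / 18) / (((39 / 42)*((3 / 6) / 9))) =-13318674397898477 / 14105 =-944251995597.20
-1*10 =-10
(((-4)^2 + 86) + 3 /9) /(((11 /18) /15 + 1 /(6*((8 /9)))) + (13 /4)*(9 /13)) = 221040 /5353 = 41.29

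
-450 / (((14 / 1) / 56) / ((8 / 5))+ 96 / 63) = -302400 / 1129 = -267.85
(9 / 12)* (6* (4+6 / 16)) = 315 / 16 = 19.69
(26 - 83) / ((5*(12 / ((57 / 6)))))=-361 / 40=-9.02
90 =90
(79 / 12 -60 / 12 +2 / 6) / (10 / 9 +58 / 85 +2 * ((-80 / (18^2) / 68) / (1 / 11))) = 3105 / 2776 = 1.12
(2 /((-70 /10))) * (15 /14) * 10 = -150 /49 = -3.06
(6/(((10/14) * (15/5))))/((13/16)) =224/65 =3.45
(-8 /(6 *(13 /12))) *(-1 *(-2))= -32 /13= -2.46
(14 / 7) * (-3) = -6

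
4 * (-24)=-96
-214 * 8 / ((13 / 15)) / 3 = -8560 / 13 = -658.46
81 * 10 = 810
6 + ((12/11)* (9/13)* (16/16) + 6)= 1824/143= 12.76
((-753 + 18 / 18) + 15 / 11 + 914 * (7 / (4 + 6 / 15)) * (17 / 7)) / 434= 15294 / 2387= 6.41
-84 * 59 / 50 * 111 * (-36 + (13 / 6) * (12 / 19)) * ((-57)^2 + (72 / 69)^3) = 7157069619398748 / 5779325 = 1238391960.89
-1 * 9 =-9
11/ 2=5.50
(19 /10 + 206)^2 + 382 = 4360441 /100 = 43604.41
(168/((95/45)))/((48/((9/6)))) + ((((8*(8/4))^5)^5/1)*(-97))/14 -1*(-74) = -4672560112441253573916848014975245/532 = -8783007730152732281798587000000.00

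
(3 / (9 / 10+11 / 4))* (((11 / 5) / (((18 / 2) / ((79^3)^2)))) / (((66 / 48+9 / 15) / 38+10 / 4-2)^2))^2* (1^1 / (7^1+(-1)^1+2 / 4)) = 61066749012096823360327219929481216000 / 12696318830377143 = 4809799582693910744860.47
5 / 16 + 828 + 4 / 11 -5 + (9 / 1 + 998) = 322199 / 176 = 1830.68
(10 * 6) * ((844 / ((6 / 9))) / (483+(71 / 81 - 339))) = 1230552 / 2347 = 524.31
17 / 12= 1.42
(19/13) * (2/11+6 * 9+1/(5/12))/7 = 59128/5005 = 11.81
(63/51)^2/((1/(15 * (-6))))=-39690/289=-137.34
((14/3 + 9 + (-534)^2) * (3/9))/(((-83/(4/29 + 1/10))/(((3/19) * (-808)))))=7949389628/228665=34764.35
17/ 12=1.42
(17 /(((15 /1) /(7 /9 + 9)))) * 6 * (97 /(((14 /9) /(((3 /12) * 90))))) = 653004 /7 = 93286.29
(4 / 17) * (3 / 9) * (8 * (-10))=-320 / 51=-6.27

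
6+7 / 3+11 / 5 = 158 / 15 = 10.53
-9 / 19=-0.47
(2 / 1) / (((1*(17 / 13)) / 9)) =234 / 17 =13.76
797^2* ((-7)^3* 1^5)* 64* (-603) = 8408297104704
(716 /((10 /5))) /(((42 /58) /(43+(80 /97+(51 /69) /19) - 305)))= -114921566038 /890169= -129100.84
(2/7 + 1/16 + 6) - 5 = 151/112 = 1.35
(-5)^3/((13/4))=-500/13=-38.46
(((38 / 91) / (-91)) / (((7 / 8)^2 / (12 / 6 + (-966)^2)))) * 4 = -9077761024 / 405769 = -22371.75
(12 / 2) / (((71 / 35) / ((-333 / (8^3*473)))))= -34965 / 8597248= -0.00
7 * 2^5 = 224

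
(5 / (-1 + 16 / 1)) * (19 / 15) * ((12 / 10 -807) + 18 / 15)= -8493 / 25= -339.72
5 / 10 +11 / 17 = 39 / 34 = 1.15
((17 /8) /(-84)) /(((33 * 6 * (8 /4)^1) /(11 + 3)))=-17 /19008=-0.00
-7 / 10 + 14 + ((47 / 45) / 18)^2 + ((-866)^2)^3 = 276743474932915719505939 / 656100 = 421800754355914829.30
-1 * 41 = -41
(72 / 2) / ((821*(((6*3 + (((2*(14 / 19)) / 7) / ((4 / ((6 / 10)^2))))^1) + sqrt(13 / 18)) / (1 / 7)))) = 0.00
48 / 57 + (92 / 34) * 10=9012 / 323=27.90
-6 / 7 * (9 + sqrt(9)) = -72 / 7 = -10.29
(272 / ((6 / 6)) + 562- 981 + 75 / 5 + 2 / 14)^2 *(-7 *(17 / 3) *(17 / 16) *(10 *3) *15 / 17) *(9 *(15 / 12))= -48879426375 / 224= -218211724.89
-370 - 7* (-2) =-356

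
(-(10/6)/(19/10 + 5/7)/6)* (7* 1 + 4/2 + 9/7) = -200/183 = -1.09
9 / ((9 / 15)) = 15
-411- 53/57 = -23480/57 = -411.93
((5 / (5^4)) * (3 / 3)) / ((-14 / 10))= -1 / 175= -0.01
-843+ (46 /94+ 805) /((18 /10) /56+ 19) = -200540069 /250463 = -800.68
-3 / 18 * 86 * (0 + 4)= -172 / 3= -57.33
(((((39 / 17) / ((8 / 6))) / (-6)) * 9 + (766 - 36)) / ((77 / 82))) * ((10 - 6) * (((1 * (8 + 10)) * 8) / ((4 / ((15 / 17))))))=2190288060 / 22253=98426.64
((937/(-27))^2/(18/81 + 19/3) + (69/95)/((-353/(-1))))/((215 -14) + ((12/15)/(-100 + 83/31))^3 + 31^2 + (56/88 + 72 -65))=111175984794490528214225/707806964508228781469829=0.16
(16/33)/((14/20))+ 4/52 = 2311/3003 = 0.77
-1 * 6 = -6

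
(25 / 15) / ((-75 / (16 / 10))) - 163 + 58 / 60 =-72931 / 450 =-162.07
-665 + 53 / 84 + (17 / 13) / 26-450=-15818869 / 14196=-1114.32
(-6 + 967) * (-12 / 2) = -5766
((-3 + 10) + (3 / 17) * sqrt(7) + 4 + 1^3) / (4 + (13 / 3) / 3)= 27 * sqrt(7) / 833 + 108 / 49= 2.29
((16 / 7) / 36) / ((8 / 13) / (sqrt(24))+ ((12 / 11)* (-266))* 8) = -1130272 / 41326032263-1573* sqrt(6) / 2603540032569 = -0.00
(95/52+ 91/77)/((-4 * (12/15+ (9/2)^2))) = -8605/240812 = -0.04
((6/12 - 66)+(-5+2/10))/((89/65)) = -9139/178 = -51.34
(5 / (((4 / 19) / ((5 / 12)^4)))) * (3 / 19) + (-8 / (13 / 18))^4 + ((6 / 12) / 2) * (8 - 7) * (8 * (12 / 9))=11890328929541 / 789654528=15057.63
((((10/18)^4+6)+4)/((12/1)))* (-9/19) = -66235/166212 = -0.40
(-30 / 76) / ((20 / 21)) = -63 / 152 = -0.41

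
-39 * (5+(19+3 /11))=-10413 /11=-946.64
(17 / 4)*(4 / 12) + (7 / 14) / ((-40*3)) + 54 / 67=11891 / 5360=2.22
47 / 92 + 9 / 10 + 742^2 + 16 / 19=4811949051 / 8740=550566.25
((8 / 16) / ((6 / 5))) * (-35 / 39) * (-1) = 175 / 468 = 0.37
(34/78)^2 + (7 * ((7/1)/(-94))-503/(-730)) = 9335233/26092755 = 0.36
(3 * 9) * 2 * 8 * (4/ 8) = 216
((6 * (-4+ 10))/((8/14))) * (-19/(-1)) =1197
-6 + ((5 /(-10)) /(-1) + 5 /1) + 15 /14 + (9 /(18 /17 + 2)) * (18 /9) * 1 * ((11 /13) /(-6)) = -1223 /4732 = -0.26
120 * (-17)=-2040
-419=-419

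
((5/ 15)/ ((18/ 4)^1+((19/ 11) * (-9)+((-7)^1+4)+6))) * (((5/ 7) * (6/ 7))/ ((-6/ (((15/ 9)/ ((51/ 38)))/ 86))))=10450/ 171179001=0.00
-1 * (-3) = 3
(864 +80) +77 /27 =25565 /27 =946.85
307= 307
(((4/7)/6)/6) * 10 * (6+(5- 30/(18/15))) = -20/9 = -2.22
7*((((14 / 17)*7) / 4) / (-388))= -343 / 13192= -0.03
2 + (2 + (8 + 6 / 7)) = 90 / 7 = 12.86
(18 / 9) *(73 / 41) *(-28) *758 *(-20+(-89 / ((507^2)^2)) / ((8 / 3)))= 1364962346000688442 / 903013908147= 1511562.93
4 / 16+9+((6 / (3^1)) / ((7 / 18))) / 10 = 1367 / 140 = 9.76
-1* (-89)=89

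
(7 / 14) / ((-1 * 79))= -1 / 158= -0.01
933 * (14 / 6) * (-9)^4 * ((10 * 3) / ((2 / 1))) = 214249455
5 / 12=0.42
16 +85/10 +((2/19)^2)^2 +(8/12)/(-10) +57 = 318374683/3909630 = 81.43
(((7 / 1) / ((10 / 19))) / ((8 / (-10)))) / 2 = -133 / 16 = -8.31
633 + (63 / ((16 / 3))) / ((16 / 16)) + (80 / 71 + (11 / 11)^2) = 734923 / 1136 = 646.94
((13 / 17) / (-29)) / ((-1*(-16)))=-13 / 7888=-0.00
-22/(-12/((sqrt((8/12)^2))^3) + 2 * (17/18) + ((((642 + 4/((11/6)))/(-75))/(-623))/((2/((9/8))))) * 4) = 33922350/59487607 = 0.57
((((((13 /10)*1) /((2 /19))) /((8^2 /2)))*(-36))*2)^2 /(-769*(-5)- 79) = 4941729 /24102400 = 0.21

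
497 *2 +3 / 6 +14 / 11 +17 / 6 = 32954 / 33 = 998.61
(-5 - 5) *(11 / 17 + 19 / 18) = -2605 / 153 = -17.03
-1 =-1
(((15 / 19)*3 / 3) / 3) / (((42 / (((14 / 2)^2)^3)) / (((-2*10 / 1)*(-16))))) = 13445600 / 57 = 235887.72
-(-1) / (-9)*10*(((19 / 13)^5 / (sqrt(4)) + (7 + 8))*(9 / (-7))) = 68074445 / 2599051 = 26.19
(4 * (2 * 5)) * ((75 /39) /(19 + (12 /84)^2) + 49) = 5949090 /3029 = 1964.04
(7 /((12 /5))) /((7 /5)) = 25 /12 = 2.08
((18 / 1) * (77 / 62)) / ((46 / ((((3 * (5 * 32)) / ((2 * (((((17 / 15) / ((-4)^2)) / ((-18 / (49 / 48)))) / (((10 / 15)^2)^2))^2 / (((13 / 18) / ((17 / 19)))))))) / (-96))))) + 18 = -2827353661394 / 1201518367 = -2353.15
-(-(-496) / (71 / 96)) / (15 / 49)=-777728 / 355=-2190.78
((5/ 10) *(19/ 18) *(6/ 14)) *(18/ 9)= 19/ 42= 0.45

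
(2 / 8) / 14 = 1 / 56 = 0.02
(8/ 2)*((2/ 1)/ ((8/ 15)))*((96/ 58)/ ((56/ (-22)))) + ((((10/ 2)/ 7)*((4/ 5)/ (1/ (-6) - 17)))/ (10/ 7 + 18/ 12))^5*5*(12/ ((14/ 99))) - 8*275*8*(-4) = 70390.25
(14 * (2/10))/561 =14/2805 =0.00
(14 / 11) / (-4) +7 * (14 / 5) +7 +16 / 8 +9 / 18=1583 / 55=28.78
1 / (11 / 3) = 3 / 11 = 0.27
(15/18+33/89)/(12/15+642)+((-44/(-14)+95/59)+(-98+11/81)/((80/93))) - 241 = -44657345613263/127587957840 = -350.01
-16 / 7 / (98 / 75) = -600 / 343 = -1.75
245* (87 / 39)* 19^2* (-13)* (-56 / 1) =143634680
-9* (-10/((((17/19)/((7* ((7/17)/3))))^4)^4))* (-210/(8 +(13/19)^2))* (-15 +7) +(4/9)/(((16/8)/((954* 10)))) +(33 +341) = 672789155601426954069188972730854953346186294797894874/11540835059776994930373106298593919831105135710371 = 58296.40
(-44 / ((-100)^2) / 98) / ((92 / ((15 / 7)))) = -33 / 31556000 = -0.00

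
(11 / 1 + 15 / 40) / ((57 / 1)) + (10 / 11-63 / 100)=60023 / 125400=0.48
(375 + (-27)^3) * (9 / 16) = -43443 / 4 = -10860.75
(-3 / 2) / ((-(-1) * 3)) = -1 / 2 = -0.50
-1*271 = -271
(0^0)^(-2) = 1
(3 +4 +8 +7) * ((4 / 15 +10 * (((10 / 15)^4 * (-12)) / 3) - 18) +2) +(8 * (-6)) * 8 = -366104 / 405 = -903.96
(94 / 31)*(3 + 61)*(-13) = -78208 / 31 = -2522.84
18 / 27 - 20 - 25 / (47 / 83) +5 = -8246 / 141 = -58.48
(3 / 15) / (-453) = -0.00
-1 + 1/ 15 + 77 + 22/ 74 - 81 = -4.64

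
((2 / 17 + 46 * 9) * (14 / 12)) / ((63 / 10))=35200 / 459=76.69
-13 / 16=-0.81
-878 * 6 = -5268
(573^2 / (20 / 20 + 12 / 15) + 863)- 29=183239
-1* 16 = -16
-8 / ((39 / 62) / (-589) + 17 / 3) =-876432 / 620689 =-1.41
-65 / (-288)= 65 / 288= 0.23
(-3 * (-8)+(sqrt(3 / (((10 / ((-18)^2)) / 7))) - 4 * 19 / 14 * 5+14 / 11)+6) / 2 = 159 / 77+9 * sqrt(210) / 10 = 15.11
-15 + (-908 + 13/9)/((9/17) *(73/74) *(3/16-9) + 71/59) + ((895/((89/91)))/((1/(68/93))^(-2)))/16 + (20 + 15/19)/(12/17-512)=3542097938176538553341/9876158934038472960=358.65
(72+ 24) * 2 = 192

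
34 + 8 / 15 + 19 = 53.53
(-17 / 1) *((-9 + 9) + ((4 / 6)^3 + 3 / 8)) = -2465 / 216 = -11.41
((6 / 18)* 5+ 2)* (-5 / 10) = -11 / 6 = -1.83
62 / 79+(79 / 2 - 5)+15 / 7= 41395 / 1106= 37.43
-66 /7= -9.43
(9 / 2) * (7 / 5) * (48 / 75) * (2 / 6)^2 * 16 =896 / 125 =7.17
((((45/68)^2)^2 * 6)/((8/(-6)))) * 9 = -332150625/42762752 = -7.77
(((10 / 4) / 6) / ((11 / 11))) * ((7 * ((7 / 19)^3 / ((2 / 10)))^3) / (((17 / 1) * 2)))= 176547030625 / 131656580693832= 0.00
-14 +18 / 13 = -164 / 13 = -12.62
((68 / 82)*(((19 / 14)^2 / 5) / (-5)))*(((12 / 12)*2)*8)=-49096 / 50225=-0.98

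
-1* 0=0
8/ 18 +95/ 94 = 1231/ 846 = 1.46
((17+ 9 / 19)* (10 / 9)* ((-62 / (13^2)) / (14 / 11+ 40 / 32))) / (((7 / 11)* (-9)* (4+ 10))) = 49813280 / 1414634949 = 0.04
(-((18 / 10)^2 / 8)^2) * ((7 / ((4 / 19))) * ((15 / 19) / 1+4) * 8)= -4179357 / 20000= -208.97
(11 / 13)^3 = 1331 / 2197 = 0.61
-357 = -357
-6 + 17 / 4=-7 / 4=-1.75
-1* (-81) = 81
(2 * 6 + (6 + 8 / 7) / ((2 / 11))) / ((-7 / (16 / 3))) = -5744 / 147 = -39.07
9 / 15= 3 / 5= 0.60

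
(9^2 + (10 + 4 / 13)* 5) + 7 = 1814 / 13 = 139.54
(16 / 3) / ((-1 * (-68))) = 4 / 51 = 0.08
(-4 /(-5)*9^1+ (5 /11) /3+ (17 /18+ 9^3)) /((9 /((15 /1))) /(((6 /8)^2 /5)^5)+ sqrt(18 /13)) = 680015980560384000 /30709016128045371589-94262375197449*sqrt(26) /614180322560907431780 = 0.02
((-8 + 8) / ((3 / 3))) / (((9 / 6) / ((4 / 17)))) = 0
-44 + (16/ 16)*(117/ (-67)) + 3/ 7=-21254/ 469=-45.32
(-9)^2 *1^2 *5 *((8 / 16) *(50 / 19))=10125 / 19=532.89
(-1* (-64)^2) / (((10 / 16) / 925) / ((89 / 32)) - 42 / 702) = 7890554880 / 114787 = 68740.84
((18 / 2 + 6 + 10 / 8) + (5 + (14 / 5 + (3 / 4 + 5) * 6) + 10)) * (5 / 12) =28.56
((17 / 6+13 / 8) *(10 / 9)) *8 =1070 / 27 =39.63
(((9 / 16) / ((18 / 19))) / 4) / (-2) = -19 / 256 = -0.07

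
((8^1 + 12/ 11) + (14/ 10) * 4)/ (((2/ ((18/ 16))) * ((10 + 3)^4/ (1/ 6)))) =303/ 6283420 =0.00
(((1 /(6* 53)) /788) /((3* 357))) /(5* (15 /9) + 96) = 1 /28000506744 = 0.00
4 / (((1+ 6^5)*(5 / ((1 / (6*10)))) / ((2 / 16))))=1 / 4666200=0.00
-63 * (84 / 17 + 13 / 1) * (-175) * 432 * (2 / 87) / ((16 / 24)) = 2946559.84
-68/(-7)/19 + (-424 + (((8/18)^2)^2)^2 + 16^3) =3672.51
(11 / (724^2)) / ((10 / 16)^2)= 0.00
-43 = -43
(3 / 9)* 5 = 5 / 3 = 1.67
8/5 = 1.60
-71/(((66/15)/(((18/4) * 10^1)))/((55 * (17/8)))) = -1357875/16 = -84867.19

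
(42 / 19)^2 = 1764 / 361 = 4.89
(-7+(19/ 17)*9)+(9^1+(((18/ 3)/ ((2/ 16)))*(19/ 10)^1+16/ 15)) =26603/ 255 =104.33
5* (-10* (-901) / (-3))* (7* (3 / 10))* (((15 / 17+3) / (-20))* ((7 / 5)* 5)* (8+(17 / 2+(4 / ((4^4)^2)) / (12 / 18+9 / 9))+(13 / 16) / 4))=117266649423 / 163840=715738.83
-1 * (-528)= 528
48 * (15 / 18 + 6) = 328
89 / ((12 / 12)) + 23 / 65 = 5808 / 65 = 89.35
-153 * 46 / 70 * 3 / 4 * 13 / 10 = -137241 / 1400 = -98.03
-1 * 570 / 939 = -190 / 313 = -0.61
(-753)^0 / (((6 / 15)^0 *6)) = 1 / 6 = 0.17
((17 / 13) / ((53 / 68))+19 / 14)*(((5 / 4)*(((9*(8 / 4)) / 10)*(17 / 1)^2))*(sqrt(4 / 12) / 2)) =25381425*sqrt(3) / 77168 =569.69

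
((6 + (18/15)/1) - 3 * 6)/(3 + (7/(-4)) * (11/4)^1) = 864/145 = 5.96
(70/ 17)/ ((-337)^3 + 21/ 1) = -35/ 325318222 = -0.00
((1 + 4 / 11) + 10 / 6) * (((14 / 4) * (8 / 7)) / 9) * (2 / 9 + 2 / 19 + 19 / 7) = 132400 / 32319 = 4.10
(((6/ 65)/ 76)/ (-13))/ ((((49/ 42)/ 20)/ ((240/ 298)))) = -4320/ 3349073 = -0.00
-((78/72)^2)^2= -28561/20736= -1.38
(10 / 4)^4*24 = 1875 / 2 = 937.50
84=84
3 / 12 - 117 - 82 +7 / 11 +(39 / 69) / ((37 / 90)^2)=-194.77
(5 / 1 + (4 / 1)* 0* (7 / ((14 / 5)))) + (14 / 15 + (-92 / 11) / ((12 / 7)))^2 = 62214 / 3025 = 20.57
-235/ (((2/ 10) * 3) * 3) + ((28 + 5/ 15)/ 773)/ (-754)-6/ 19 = -13043425963/ 99665982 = -130.87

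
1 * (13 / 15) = 13 / 15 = 0.87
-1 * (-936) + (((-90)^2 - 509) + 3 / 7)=8527.43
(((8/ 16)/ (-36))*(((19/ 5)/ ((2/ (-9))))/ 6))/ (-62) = -19/ 29760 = -0.00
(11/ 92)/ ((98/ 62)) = 341/ 4508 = 0.08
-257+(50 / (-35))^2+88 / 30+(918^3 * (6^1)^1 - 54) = 3411666762191 / 735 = 4641723485.97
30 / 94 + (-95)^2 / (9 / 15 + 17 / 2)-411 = 581.08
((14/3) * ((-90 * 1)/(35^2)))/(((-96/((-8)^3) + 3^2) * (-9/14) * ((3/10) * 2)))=128/1323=0.10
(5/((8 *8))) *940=1175/16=73.44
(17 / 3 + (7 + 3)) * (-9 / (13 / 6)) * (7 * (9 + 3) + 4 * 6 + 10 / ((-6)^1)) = -89958 / 13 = -6919.85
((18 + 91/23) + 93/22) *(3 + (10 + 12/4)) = 105992/253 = 418.94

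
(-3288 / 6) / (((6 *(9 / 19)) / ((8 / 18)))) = -20824 / 243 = -85.70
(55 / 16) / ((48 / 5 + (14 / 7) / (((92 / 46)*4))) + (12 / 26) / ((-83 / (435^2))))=-0.00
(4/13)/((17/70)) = 280/221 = 1.27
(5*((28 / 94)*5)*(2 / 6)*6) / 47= 700 / 2209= 0.32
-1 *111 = -111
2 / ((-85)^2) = 0.00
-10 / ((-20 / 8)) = 4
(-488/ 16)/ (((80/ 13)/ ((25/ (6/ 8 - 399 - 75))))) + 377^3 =811455398117/ 15144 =53582633.26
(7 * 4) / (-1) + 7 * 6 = 14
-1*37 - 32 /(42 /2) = -809 /21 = -38.52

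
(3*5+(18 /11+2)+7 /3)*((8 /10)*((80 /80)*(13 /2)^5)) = 64233689 /330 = 194647.54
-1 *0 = 0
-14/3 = -4.67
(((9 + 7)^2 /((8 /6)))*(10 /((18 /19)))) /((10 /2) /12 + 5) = 4864 /13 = 374.15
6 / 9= 2 / 3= 0.67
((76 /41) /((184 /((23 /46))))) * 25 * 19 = 9025 /3772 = 2.39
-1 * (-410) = 410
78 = 78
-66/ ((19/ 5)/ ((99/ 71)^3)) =-320198670/ 6800309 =-47.09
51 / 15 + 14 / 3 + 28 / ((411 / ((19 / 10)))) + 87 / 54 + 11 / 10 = 67243 / 6165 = 10.91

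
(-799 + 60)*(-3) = 2217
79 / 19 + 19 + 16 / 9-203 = -30449 / 171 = -178.06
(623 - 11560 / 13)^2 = 11978521 / 169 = 70878.82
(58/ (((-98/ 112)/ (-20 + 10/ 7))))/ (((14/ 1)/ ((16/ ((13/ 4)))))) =148480/ 343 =432.89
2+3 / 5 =13 / 5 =2.60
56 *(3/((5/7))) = 1176/5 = 235.20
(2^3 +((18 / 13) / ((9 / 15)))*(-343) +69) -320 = -13449 / 13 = -1034.54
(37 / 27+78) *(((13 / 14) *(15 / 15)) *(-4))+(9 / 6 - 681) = -368287 / 378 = -974.30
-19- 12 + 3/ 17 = -30.82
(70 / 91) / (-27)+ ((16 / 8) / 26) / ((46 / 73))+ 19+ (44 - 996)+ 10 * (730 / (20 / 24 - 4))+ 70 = -971912053 / 306774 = -3168.17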